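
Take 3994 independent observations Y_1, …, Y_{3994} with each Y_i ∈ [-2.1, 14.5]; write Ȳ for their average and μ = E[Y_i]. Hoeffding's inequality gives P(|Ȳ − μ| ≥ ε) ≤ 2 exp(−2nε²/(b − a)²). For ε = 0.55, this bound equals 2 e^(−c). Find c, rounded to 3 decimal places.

8.769

c = 2nε²/(b − a)² = 2·3994·0.55² / 16.6² = 8.7689.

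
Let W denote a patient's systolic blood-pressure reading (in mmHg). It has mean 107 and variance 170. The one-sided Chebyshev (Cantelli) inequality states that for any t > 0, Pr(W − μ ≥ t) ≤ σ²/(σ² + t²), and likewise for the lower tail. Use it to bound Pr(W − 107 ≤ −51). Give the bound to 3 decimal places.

Here σ² = 170 and t = 51, so σ² + t² = 2771.
Cantelli's bound: 170/2771 = 0.0613.

0.061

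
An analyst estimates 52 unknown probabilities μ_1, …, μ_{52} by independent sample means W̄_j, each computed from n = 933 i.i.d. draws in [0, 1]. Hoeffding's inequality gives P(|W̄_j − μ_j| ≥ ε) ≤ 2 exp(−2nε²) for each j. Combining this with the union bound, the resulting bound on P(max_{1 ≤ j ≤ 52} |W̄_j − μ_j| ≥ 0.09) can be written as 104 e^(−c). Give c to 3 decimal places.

Union bound over the 52 events: P(max_{1 ≤ j ≤ 52} |W̄_j − μ_j| ≥ 0.09) ≤ 52·2·exp(−2nε²) = 104 exp(−2·933·0.09²).
So c = 2·933·0.09² = 15.1146.

15.115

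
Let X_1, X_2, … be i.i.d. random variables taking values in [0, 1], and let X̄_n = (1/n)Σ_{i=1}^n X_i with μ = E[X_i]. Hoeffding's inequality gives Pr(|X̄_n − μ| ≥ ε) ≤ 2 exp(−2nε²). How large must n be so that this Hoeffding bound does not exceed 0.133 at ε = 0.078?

Require 2·exp(−2nε²) ≤ 0.133, i.e. 2nε² ≥ ln(2/0.133) = 2.710553.
So n ≥ 2.710553 / (2·0.078²) = 222.761.
The smallest integer n is 223.

223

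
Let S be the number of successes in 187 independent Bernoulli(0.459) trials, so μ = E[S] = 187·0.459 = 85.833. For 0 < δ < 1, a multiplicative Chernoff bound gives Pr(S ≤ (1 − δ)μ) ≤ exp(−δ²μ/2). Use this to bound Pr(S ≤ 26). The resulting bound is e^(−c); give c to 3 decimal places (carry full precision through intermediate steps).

20.854

Write 26 = (1 − δ)μ, so δ = 1 − 26/85.833 = 0.6970862…
Then the exponent is δ²μ/2 = (μ − 26)²/(2μ) = 20.854379.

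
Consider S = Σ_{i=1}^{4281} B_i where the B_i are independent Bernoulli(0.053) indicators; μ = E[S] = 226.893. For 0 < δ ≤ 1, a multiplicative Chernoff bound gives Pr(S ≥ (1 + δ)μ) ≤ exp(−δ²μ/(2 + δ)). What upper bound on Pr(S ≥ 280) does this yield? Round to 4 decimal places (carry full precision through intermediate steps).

0.0038

Write 280 = (1 + δ)μ, so δ = 280/226.893 − 1 = 0.2340619…
Then the exponent is δ²μ/(2 + δ) = (280 − μ)² / (μ·(2 + δ)) = 5.564002.
Bound = exp(−5.564002) = 0.00383.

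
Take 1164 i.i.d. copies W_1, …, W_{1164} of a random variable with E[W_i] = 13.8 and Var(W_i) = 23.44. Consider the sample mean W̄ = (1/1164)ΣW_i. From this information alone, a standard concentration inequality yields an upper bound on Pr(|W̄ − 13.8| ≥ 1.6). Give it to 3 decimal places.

With mean and variance of each term known, Chebyshev's inequality bounds the deviation of the sum (or sample mean).
Var(W̄) = Var(W_i)/n = 23.44/1164 = 0.020137.
Chebyshev: Pr(|W̄ − 13.8| ≥ 1.6) ≤ Var(W̄)/(1.6)² = 23.44/(1164·1.6²) = 0.0079.

0.008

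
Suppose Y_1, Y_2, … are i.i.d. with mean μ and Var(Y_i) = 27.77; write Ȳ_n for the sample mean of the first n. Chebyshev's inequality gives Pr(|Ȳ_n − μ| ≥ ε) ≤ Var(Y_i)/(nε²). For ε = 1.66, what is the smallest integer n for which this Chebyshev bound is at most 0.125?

81

Require 27.77/(n·1.66²) ≤ 0.125, i.e. n ≥ 27.77/(0.125·1.66²) = 80.621.
The smallest integer n is 81.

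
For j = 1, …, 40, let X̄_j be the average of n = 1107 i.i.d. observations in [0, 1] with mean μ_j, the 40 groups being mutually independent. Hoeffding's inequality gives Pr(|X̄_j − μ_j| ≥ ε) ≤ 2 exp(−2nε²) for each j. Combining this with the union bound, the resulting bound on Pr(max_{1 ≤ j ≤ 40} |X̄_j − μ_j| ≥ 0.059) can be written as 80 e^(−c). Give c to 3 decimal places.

Union bound over the 40 events: Pr(max_{1 ≤ j ≤ 40} |X̄_j − μ_j| ≥ 0.059) ≤ 40·2·exp(−2nε²) = 80 exp(−2·1107·0.059²).
So c = 2·1107·0.059² = 7.7069.

7.707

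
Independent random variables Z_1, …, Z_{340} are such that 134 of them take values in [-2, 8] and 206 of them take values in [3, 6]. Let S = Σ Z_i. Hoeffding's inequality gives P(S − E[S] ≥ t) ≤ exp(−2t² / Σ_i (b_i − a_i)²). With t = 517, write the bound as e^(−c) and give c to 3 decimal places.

Σ(b_i − a_i)² = 134·10² + 206·3² = 15254.
c = 2t² / 15254 = 2·517² / 15254 = 35.0451.

35.045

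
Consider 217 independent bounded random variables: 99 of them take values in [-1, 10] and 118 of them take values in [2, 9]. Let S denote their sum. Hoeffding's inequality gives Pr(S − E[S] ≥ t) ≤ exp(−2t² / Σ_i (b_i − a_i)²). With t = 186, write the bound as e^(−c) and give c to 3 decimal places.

3.896

Σ(b_i − a_i)² = 99·11² + 118·7² = 17761.
c = 2t² / 17761 = 2·186² / 17761 = 3.8957.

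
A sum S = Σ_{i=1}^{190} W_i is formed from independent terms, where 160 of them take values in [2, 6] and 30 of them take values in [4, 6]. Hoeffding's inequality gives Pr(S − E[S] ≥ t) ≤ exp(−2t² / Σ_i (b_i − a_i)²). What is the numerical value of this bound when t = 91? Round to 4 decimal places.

Σ(b_i − a_i)² = 160·4² + 30·2² = 2680.
Exponent = 2·91² / 2680 = 6.17985.
Bound = exp(−6.17985) = 0.00207.

0.0021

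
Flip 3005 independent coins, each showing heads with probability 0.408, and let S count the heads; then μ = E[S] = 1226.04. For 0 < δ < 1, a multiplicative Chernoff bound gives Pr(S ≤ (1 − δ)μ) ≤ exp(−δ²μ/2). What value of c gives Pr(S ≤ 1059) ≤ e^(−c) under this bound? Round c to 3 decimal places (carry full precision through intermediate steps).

Write 1059 = (1 − δ)μ, so δ = 1 − 1059/1226.04 = 0.1362435…
Then the exponent is δ²μ/2 = (μ − 1059)²/(2μ) = 11.379058.

11.379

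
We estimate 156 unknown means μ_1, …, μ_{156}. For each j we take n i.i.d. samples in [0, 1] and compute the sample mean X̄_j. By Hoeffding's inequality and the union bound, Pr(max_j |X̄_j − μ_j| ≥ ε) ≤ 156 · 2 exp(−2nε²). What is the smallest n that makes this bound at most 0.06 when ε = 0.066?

983

Need 2·156·exp(−2nε²) ≤ 0.06, i.e. exp(−2nε²) ≤ 0.06/312.
So 2nε² ≥ ln(312/0.06) = 8.556414.
Hence n ≥ 8.556414/(2·0.066²) = 982.141.
The smallest integer n is 983.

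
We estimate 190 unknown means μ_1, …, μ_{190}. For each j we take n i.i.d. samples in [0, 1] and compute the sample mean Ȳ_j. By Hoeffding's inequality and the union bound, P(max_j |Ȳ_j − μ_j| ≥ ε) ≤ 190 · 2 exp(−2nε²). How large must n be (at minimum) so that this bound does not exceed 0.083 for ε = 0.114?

325

Need 2·190·exp(−2nε²) ≤ 0.083, i.e. exp(−2nε²) ≤ 0.083/380.
So 2nε² ≥ ln(380/0.083) = 8.429086.
Hence n ≥ 8.429086/(2·0.114²) = 324.295.
The smallest integer n is 325.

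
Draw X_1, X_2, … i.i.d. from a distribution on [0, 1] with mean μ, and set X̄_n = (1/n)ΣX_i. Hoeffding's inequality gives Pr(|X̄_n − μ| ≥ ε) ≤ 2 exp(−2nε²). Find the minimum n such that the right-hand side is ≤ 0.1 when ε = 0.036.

1156

Require 2·exp(−2nε²) ≤ 0.1, i.e. 2nε² ≥ ln(2/0.1) = 2.995732.
So n ≥ 2.995732 / (2·0.036²) = 1155.761.
The smallest integer n is 1156.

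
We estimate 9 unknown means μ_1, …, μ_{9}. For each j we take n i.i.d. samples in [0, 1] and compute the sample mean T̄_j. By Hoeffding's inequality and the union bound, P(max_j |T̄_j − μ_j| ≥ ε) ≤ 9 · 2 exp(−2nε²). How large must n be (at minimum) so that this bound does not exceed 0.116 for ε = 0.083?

Need 2·9·exp(−2nε²) ≤ 0.116, i.e. exp(−2nε²) ≤ 0.116/18.
So 2nε² ≥ ln(18/0.116) = 5.044537.
Hence n ≥ 5.044537/(2·0.083²) = 366.130.
The smallest integer n is 367.

367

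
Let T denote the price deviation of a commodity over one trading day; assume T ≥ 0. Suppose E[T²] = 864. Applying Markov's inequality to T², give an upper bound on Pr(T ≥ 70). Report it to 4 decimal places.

Since T ≥ 0, the event {T ≥ 70} is the same as {T² ≥ 4900}.
Markov's inequality applied to T² gives Pr(T² ≥ 4900) ≤ E[T²]/4900 = 864/4900 = 0.1763.

0.1763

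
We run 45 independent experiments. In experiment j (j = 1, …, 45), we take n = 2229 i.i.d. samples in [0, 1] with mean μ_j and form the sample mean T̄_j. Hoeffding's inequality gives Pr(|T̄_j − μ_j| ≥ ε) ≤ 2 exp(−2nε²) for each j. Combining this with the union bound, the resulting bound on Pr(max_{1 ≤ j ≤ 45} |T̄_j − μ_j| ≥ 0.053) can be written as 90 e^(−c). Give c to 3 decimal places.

12.523

Union bound over the 45 events: Pr(max_{1 ≤ j ≤ 45} |T̄_j − μ_j| ≥ 0.053) ≤ 45·2·exp(−2nε²) = 90 exp(−2·2229·0.053²).
So c = 2·2229·0.053² = 12.5225.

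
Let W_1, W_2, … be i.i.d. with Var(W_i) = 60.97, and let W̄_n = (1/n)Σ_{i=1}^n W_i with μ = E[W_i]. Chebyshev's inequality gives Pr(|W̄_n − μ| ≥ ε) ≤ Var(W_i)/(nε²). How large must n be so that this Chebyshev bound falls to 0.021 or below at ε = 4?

182

Require 60.97/(n·4²) ≤ 0.021, i.e. n ≥ 60.97/(0.021·4²) = 181.458.
The smallest integer n is 182.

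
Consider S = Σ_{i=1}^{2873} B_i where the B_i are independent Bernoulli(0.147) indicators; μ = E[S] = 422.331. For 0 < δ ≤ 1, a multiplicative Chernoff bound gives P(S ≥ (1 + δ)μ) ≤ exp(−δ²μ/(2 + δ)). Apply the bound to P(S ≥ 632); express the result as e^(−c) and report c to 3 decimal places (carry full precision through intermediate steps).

41.696

Write 632 = (1 + δ)μ, so δ = 632/422.331 − 1 = 0.4964566…
Then the exponent is δ²μ/(2 + δ) = (632 − μ)² / (μ·(2 + δ)) = 41.695719.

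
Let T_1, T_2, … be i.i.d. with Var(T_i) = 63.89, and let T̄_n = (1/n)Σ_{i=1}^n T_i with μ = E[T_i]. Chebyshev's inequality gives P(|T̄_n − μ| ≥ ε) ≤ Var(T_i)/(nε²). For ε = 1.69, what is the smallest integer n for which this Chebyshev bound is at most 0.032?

700

Require 63.89/(n·1.69²) ≤ 0.032, i.e. n ≥ 63.89/(0.032·1.69²) = 699.052.
The smallest integer n is 700.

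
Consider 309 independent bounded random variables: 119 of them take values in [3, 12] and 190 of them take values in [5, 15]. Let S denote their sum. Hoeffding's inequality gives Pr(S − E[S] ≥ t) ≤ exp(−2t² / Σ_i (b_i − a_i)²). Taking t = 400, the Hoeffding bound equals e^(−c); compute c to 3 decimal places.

11.174

Σ(b_i − a_i)² = 119·9² + 190·10² = 28639.
c = 2t² / 28639 = 2·400² / 28639 = 11.1736.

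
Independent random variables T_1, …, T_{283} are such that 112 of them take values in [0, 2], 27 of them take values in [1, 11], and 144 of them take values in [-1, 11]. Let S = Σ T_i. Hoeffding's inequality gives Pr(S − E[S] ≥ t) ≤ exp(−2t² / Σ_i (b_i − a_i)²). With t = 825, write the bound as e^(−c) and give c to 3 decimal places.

Σ(b_i − a_i)² = 112·2² + 27·10² + 144·12² = 23884.
c = 2t² / 23884 = 2·825² / 23884 = 56.9942.

56.994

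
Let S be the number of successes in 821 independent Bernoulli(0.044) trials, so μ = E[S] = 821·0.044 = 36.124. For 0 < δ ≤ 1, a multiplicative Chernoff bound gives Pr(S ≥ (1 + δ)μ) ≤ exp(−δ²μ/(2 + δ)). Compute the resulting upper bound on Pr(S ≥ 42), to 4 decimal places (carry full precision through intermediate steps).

0.6428

Write 42 = (1 + δ)μ, so δ = 42/36.124 − 1 = 0.1626619…
Then the exponent is δ²μ/(2 + δ) = (42 − μ)² / (μ·(2 + δ)) = 0.441956.
Bound = exp(−0.441956) = 0.64278.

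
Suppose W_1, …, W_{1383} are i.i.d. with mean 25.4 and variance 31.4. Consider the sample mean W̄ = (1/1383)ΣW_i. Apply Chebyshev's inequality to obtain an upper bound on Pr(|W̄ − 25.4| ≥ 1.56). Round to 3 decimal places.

Var(W̄) = Var(W_i)/n = 31.4/1383 = 0.022704.
Chebyshev: Pr(|W̄ − 25.4| ≥ 1.56) ≤ Var(W̄)/(1.56)² = 31.4/(1383·1.56²) = 0.0093.

0.009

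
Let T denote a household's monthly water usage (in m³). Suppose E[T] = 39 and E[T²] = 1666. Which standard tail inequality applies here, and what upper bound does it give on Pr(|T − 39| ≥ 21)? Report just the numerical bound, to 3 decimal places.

0.329

The first two moments determine the variance, so Chebyshev's inequality is the sharpest standard bound available.
Var(T) = E[T²] − (E[T])² = 1666 − 1521 = 145.
Chebyshev's inequality: Pr(|T − μ| ≥ t) ≤ Var(T)/t² = 145/441 = 0.3288.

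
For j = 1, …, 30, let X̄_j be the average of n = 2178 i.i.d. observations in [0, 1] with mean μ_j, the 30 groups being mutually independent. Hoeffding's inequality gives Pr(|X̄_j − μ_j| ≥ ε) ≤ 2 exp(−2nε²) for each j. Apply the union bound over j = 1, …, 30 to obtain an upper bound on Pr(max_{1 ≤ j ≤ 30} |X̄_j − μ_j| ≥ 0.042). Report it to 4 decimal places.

0.0276

Per-experiment Hoeffding bound: 2·exp(−2·2178·0.042²) = 2·exp(−7.68398) = 0.00092028.
Union bound over 30 events: 30·0.00092028 = 0.02761.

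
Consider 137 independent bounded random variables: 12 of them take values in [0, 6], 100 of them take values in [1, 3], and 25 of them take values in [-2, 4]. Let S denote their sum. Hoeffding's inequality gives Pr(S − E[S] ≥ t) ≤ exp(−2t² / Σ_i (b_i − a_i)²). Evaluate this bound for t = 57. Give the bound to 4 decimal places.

0.0235

Σ(b_i − a_i)² = 12·6² + 100·2² + 25·6² = 1732.
Exponent = 2·57² / 1732 = 3.75173.
Bound = exp(−3.75173) = 0.02348.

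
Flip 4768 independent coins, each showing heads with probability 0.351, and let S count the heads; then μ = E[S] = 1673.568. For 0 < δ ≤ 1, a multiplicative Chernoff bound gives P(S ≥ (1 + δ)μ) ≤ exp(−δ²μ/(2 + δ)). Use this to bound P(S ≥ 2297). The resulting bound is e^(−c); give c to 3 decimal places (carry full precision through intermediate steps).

Write 2297 = (1 + δ)μ, so δ = 2297/1673.568 − 1 = 0.3725167…
Then the exponent is δ²μ/(2 + δ) = (2297 − μ)² / (μ·(2 + δ)) = 97.887118.

97.887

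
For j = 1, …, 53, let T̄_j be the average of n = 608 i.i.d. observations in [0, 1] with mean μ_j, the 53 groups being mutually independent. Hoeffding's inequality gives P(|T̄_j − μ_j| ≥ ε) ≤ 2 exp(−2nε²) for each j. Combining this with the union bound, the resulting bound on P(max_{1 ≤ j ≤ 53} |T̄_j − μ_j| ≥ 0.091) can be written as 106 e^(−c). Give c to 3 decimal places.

10.070

Union bound over the 53 events: P(max_{1 ≤ j ≤ 53} |T̄_j − μ_j| ≥ 0.091) ≤ 53·2·exp(−2nε²) = 106 exp(−2·608·0.091²).
So c = 2·608·0.091² = 10.0697.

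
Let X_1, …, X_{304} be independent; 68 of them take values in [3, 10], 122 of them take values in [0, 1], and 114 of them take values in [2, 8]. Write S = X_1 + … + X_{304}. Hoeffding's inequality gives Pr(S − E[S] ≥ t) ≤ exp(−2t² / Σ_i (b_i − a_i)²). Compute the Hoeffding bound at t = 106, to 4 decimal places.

0.0511

Σ(b_i − a_i)² = 68·7² + 122·1² + 114·6² = 7558.
Exponent = 2·106² / 7558 = 2.97327.
Bound = exp(−2.97327) = 0.05114.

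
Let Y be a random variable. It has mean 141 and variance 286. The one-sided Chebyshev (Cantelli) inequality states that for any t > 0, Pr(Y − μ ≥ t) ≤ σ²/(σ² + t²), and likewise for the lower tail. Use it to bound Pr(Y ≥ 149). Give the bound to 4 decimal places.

Here σ² = 286 and t = 8, so σ² + t² = 350.
Cantelli's bound: 286/350 = 0.8171.

0.8171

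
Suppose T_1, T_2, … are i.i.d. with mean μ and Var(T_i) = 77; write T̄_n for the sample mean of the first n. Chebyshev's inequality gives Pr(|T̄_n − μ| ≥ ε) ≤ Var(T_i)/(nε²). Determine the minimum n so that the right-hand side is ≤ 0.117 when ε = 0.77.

Require 77/(n·0.77²) ≤ 0.117, i.e. n ≥ 77/(0.117·0.77²) = 1110.001.
The smallest integer n is 1111.

1111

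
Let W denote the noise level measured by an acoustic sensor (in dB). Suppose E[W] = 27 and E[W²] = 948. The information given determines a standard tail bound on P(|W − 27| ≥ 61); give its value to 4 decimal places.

The first two moments determine the variance, so Chebyshev's inequality is the sharpest standard bound available.
Var(W) = E[W²] − (E[W])² = 948 − 729 = 219.
Chebyshev's inequality: P(|W − μ| ≥ t) ≤ Var(W)/t² = 219/3721 = 0.0589.

0.0589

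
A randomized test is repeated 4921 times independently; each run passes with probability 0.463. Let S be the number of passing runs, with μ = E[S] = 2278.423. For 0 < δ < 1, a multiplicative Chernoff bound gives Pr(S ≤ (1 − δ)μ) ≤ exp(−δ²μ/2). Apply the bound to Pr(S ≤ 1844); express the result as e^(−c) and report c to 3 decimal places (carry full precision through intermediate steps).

41.415

Write 1844 = (1 − δ)μ, so δ = 1 − 1844/2278.423 = 0.1906683…
Then the exponent is δ²μ/2 = (μ − 1844)²/(2μ) = 41.415344.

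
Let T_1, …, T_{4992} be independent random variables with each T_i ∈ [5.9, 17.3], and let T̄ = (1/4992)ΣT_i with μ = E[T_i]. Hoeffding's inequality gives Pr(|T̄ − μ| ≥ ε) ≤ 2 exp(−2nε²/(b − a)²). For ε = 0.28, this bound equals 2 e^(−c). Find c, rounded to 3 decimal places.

6.023

c = 2nε²/(b − a)² = 2·4992·0.28² / 11.4² = 6.0230.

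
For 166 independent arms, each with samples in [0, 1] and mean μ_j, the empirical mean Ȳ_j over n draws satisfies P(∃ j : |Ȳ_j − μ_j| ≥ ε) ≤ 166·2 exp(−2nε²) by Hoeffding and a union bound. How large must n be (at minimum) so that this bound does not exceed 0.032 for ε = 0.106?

Need 2·166·exp(−2nε²) ≤ 0.032, i.e. exp(−2nε²) ≤ 0.032/332.
So 2nε² ≥ ln(332/0.032) = 9.247154.
Hence n ≥ 9.247154/(2·0.106²) = 411.497.
The smallest integer n is 412.

412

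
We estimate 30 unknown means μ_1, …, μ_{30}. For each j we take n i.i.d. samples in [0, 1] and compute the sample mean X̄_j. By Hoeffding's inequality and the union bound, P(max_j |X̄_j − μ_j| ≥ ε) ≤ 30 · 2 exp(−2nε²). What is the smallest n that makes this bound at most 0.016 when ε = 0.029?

Need 2·30·exp(−2nε²) ≤ 0.016, i.e. exp(−2nε²) ≤ 0.016/60.
So 2nε² ≥ ln(60/0.016) = 8.229511.
Hence n ≥ 8.229511/(2·0.029²) = 4892.694.
The smallest integer n is 4893.

4893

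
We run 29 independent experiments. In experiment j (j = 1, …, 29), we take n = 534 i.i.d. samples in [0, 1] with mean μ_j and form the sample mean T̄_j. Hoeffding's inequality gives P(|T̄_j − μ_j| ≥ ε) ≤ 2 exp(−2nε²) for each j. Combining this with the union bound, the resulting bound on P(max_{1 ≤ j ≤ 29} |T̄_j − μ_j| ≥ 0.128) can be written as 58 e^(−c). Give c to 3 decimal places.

Union bound over the 29 events: P(max_{1 ≤ j ≤ 29} |T̄_j − μ_j| ≥ 0.128) ≤ 29·2·exp(−2nε²) = 58 exp(−2·534·0.128²).
So c = 2·534·0.128² = 17.4981.

17.498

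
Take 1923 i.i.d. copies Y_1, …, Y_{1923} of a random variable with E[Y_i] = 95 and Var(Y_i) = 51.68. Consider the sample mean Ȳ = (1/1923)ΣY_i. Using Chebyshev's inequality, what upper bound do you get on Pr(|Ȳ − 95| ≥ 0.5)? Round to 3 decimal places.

Var(Ȳ) = Var(Y_i)/n = 51.68/1923 = 0.026875.
Chebyshev: Pr(|Ȳ − 95| ≥ 0.5) ≤ Var(Ȳ)/(0.5)² = 51.68/(1923·0.5²) = 0.1075.

0.107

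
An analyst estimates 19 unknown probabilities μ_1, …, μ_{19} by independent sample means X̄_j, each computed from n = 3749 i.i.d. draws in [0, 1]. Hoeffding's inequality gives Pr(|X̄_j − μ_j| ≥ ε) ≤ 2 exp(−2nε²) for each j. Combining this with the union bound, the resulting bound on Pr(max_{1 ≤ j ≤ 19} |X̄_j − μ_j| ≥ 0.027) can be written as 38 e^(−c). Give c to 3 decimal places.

Union bound over the 19 events: Pr(max_{1 ≤ j ≤ 19} |X̄_j − μ_j| ≥ 0.027) ≤ 19·2·exp(−2nε²) = 38 exp(−2·3749·0.027²).
So c = 2·3749·0.027² = 5.4660.

5.466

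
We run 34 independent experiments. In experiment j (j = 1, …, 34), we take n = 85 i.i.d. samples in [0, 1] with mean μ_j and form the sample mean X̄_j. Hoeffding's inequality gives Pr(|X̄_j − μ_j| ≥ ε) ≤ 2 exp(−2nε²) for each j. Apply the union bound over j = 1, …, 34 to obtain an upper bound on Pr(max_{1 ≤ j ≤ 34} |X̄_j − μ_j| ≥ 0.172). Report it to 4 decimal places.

0.4450

Per-experiment Hoeffding bound: 2·exp(−2·85·0.172²) = 2·exp(−5.02928) = 0.013087.
Union bound over 34 events: 34·0.013087 = 0.44496.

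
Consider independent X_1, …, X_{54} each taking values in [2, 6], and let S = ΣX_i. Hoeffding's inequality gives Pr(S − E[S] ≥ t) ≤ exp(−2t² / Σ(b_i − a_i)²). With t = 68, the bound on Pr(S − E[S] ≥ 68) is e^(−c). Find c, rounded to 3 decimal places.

Σ(b_i − a_i)² = 54·(4)² = 864.
c = 2t²/864 = 2·68²/864 = 10.7037.

10.704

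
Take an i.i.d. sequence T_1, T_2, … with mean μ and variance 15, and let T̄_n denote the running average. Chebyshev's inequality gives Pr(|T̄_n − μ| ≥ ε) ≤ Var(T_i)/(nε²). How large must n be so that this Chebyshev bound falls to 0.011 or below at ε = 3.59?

Require 15/(n·3.59²) ≤ 0.011, i.e. n ≥ 15/(0.011·3.59²) = 105.806.
The smallest integer n is 106.

106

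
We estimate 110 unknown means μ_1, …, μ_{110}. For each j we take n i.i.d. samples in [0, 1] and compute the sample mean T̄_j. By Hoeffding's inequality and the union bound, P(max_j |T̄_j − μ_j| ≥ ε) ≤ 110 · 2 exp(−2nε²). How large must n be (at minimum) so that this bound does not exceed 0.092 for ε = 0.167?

140

Need 2·110·exp(−2nε²) ≤ 0.092, i.e. exp(−2nε²) ≤ 0.092/220.
So 2nε² ≥ ln(220/0.092) = 7.779594.
Hence n ≥ 7.779594/(2·0.167²) = 139.474.
The smallest integer n is 140.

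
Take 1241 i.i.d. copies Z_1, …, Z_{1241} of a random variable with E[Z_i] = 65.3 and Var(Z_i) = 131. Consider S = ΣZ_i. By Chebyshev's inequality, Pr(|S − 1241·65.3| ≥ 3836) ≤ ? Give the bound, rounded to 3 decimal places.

Var(S) = n·Var(Z_i) = 1241·131 = 162571.
Chebyshev: Pr(|S − 1241·65.3| ≥ 3836) ≤ Var(S)/3836² = 162571/14714896 = 0.0110.

0.011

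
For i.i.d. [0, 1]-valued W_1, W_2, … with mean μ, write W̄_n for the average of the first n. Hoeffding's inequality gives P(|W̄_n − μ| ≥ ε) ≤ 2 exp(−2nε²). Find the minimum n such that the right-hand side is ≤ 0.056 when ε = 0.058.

532

Require 2·exp(−2nε²) ≤ 0.056, i.e. 2nε² ≥ ln(2/0.056) = 3.575551.
So n ≥ 3.575551 / (2·0.058²) = 531.443.
The smallest integer n is 532.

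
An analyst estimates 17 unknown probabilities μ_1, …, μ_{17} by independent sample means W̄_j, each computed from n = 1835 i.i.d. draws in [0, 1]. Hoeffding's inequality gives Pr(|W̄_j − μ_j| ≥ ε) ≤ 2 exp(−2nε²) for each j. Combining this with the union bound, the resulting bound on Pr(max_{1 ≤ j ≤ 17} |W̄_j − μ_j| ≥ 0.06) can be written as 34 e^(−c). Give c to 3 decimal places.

13.212

Union bound over the 17 events: Pr(max_{1 ≤ j ≤ 17} |W̄_j − μ_j| ≥ 0.06) ≤ 17·2·exp(−2nε²) = 34 exp(−2·1835·0.06²).
So c = 2·1835·0.06² = 13.2120.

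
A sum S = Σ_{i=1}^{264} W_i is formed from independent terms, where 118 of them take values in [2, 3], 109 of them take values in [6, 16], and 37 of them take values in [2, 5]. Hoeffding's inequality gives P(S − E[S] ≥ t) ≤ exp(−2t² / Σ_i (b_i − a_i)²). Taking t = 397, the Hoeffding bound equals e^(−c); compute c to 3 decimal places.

Σ(b_i − a_i)² = 118·1² + 109·10² + 37·3² = 11351.
c = 2t² / 11351 = 2·397² / 11351 = 27.7701.

27.770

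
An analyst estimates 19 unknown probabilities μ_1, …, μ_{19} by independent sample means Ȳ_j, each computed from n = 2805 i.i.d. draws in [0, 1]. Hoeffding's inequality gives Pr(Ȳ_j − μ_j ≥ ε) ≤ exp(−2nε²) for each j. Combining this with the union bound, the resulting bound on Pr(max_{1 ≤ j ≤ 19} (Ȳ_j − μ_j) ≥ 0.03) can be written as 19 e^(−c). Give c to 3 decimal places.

5.049

Union bound over the 19 events: Pr(max_{1 ≤ j ≤ 19} (Ȳ_j − μ_j) ≥ 0.03) ≤ 19·exp(−2nε²) = 19 exp(−2·2805·0.03²).
So c = 2·2805·0.03² = 5.0490.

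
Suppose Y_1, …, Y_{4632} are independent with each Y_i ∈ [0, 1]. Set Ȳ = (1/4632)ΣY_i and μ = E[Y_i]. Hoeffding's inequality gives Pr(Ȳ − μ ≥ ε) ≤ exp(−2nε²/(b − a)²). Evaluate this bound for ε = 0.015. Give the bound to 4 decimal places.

0.1244

Exponent: 2nε²/(b − a)² = 2·4632·0.015² / 1² = 2.08440.
Bound = exp(−2.08440) = 0.12438.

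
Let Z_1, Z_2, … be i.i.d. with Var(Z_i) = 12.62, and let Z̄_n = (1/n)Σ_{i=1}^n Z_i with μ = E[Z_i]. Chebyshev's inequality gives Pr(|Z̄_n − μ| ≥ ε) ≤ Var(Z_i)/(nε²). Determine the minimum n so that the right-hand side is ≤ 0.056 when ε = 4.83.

10

Require 12.62/(n·4.83²) ≤ 0.056, i.e. n ≥ 12.62/(0.056·4.83²) = 9.660.
The smallest integer n is 10.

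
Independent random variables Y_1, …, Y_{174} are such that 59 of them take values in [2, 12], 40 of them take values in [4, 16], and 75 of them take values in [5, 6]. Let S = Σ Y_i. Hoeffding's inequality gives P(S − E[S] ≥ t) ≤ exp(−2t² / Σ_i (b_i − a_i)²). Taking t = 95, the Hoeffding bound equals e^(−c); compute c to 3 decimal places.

Σ(b_i − a_i)² = 59·10² + 40·12² + 75·1² = 11735.
c = 2t² / 11735 = 2·95² / 11735 = 1.5381.

1.538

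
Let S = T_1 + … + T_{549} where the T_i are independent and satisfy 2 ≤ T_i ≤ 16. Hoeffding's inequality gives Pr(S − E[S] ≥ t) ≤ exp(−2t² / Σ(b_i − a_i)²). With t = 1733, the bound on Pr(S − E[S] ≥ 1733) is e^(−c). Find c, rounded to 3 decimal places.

55.821

Σ(b_i − a_i)² = 549·(14)² = 107604.
c = 2t²/107604 = 2·1733²/107604 = 55.8211.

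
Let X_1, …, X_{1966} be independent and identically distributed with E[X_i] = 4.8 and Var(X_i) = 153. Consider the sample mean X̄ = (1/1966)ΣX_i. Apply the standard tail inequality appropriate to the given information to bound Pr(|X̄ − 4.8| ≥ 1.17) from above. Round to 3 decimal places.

0.057

With mean and variance of each term known, Chebyshev's inequality bounds the deviation of the sum (or sample mean).
Var(X̄) = Var(X_i)/n = 153/1966 = 0.077823.
Chebyshev: Pr(|X̄ − 4.8| ≥ 1.17) ≤ Var(X̄)/(1.17)² = 153/(1966·1.17²) = 0.0569.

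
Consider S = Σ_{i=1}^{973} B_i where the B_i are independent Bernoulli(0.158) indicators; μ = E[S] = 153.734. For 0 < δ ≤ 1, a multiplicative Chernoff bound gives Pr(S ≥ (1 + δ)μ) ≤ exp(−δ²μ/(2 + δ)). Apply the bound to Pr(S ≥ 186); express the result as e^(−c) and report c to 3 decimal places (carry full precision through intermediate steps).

Write 186 = (1 + δ)μ, so δ = 186/153.734 − 1 = 0.209882…
Then the exponent is δ²μ/(2 + δ) = (186 − μ)² / (μ·(2 + δ)) = 3.064441.

3.064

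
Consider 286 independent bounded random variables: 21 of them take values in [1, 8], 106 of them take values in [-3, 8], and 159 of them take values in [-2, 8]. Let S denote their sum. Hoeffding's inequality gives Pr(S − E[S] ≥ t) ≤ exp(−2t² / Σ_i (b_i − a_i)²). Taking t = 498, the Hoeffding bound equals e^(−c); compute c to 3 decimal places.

Σ(b_i − a_i)² = 21·7² + 106·11² + 159·10² = 29755.
c = 2t² / 29755 = 2·498² / 29755 = 16.6697.

16.670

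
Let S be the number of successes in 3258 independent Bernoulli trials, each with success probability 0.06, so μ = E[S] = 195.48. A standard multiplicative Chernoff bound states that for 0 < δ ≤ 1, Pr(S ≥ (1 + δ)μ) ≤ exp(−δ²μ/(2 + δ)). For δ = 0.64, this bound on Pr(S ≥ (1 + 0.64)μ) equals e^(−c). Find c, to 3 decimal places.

c = δ²μ/(2 + δ) = 0.64²·195.48/(2 + 0.64) = 30.3290.

30.329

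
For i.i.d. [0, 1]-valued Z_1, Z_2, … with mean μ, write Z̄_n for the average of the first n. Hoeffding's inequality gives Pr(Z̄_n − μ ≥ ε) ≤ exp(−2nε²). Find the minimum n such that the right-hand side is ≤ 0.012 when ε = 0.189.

62

Require exp(−2nε²) ≤ 0.012, i.e. 2nε² ≥ ln(1/0.012) = 4.422849.
So n ≥ 4.422849 / (2·0.189²) = 61.908.
The smallest integer n is 62.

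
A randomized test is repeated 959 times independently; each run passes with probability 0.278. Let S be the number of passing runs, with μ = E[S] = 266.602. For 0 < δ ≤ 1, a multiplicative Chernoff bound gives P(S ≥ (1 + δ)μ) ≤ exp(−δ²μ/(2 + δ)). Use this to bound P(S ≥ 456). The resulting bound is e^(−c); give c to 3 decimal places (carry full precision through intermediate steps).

49.642

Write 456 = (1 + δ)μ, so δ = 456/266.602 − 1 = 0.7104148…
Then the exponent is δ²μ/(2 + δ) = (456 − μ)² / (μ·(2 + δ)) = 49.642268.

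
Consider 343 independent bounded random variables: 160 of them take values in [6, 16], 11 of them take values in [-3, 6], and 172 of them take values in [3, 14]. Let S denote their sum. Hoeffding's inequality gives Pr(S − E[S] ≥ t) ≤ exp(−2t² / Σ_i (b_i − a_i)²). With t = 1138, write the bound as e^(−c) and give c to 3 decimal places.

68.697

Σ(b_i − a_i)² = 160·10² + 11·9² + 172·11² = 37703.
c = 2t² / 37703 = 2·1138² / 37703 = 68.6971.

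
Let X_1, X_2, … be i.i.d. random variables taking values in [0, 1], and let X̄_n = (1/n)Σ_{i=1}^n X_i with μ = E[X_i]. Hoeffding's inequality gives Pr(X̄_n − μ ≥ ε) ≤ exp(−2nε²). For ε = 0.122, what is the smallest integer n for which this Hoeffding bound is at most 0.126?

70

Require exp(−2nε²) ≤ 0.126, i.e. 2nε² ≥ ln(1/0.126) = 2.071473.
So n ≥ 2.071473 / (2·0.122²) = 69.587.
The smallest integer n is 70.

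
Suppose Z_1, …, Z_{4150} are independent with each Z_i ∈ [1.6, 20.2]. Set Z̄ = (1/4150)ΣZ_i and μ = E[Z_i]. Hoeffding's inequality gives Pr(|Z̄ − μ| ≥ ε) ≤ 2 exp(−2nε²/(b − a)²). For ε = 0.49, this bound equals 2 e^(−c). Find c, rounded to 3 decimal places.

c = 2nε²/(b − a)² = 2·4150·0.49² / 18.6² = 5.7603.

5.760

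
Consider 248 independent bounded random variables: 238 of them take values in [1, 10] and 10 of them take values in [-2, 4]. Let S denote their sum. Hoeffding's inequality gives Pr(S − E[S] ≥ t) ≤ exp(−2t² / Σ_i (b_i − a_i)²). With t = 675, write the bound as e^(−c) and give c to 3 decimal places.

46.402

Σ(b_i − a_i)² = 238·9² + 10·6² = 19638.
c = 2t² / 19638 = 2·675² / 19638 = 46.4024.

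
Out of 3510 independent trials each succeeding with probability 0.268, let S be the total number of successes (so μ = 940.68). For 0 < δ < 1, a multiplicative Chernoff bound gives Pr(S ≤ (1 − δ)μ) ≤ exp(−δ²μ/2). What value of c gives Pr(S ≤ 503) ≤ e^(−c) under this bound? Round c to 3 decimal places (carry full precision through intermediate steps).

Write 503 = (1 − δ)μ, so δ = 1 − 503/940.68 = 0.4652804…
Then the exponent is δ²μ/2 = (μ − 503)²/(2μ) = 101.821970.

101.822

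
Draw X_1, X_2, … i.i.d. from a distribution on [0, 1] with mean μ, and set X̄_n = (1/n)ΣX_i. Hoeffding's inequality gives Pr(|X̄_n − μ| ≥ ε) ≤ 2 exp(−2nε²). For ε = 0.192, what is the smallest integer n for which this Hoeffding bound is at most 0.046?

Require 2·exp(−2nε²) ≤ 0.046, i.e. 2nε² ≥ ln(2/0.046) = 3.772261.
So n ≥ 3.772261 / (2·0.192²) = 51.165.
The smallest integer n is 52.

52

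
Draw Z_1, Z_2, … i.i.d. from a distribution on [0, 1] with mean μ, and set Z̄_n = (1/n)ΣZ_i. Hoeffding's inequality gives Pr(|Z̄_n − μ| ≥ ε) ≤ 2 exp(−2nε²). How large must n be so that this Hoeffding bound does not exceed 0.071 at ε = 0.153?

Require 2·exp(−2nε²) ≤ 0.071, i.e. 2nε² ≥ ln(2/0.071) = 3.338223.
So n ≥ 3.338223 / (2·0.153²) = 71.302.
The smallest integer n is 72.

72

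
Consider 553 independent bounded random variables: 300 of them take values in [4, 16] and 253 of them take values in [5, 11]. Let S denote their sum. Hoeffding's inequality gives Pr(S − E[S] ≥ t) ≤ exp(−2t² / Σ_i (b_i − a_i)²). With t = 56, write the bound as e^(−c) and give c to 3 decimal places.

Σ(b_i − a_i)² = 300·12² + 253·6² = 52308.
c = 2t² / 52308 = 2·56² / 52308 = 0.1199.

0.120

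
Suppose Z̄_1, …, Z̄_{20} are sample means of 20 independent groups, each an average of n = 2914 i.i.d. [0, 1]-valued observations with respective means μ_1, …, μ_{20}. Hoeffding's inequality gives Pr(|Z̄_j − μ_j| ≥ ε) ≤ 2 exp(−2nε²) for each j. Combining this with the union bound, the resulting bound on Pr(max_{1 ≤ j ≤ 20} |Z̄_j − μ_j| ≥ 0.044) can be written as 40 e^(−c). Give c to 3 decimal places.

11.283

Union bound over the 20 events: Pr(max_{1 ≤ j ≤ 20} |Z̄_j − μ_j| ≥ 0.044) ≤ 20·2·exp(−2nε²) = 40 exp(−2·2914·0.044²).
So c = 2·2914·0.044² = 11.2830.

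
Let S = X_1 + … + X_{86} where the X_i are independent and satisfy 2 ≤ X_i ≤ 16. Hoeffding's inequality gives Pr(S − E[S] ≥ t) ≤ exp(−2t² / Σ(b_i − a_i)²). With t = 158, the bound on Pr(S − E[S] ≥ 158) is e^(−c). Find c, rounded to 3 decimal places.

Σ(b_i − a_i)² = 86·(14)² = 16856.
c = 2t²/16856 = 2·158²/16856 = 2.9620.

2.962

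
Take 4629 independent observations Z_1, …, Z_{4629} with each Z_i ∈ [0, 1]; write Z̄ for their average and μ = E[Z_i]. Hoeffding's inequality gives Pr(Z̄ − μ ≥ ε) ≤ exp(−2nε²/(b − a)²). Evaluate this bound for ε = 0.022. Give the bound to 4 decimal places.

0.0113

Exponent: 2nε²/(b − a)² = 2·4629·0.022² / 1² = 4.48087.
Bound = exp(−4.48087) = 0.01132.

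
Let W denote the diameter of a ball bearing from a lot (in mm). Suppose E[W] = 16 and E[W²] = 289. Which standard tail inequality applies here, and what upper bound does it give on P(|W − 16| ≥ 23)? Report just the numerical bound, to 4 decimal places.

0.0624

The first two moments determine the variance, so Chebyshev's inequality is the sharpest standard bound available.
Var(W) = E[W²] − (E[W])² = 289 − 256 = 33.
Chebyshev's inequality: P(|W − μ| ≥ t) ≤ Var(W)/t² = 33/529 = 0.0624.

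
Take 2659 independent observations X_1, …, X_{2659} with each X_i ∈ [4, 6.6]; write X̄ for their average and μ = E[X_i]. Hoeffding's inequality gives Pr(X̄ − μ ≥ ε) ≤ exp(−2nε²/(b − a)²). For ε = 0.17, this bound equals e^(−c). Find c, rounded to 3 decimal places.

c = 2nε²/(b − a)² = 2·2659·0.17² / 2.6² = 22.7352.

22.735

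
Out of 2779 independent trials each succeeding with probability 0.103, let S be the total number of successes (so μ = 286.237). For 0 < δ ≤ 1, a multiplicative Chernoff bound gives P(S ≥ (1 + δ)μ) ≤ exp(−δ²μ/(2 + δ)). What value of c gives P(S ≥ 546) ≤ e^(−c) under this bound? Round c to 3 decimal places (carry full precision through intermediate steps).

Write 546 = (1 + δ)μ, so δ = 546/286.237 − 1 = 0.9075102…
Then the exponent is δ²μ/(2 + δ) = (546 − μ)² / (μ·(2 + δ)) = 81.078847.

81.079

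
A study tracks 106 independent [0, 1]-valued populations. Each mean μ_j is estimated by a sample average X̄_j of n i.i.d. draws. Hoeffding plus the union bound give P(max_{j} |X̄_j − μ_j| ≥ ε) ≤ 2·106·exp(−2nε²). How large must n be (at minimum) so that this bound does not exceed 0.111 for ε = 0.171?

Need 2·106·exp(−2nε²) ≤ 0.111, i.e. exp(−2nε²) ≤ 0.111/212.
So 2nε² ≥ ln(212/0.111) = 7.554811.
Hence n ≥ 7.554811/(2·0.171²) = 129.182.
The smallest integer n is 130.

130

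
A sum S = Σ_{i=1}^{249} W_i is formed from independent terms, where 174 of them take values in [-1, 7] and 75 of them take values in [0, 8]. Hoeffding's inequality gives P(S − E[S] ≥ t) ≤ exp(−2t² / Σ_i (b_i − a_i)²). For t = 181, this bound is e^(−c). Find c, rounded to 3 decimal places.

Σ(b_i − a_i)² = 174·8² + 75·8² = 15936.
c = 2t² / 15936 = 2·181² / 15936 = 4.1116.

4.112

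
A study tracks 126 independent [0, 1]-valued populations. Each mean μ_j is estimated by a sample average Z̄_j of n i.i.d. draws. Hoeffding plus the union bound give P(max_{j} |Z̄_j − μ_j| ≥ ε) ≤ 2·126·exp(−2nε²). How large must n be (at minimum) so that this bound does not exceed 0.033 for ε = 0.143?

Need 2·126·exp(−2nε²) ≤ 0.033, i.e. exp(−2nε²) ≤ 0.033/252.
So 2nε² ≥ ln(252/0.033) = 8.940677.
Hence n ≥ 8.940677/(2·0.143²) = 218.609.
The smallest integer n is 219.

219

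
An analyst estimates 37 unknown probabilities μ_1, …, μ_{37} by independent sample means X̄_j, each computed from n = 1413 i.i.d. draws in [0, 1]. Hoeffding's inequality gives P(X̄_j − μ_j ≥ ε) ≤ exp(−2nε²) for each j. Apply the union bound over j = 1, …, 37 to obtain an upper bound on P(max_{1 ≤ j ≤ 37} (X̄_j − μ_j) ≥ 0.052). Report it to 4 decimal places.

Per-experiment Hoeffding bound: exp(−2·1413·0.052²) = exp(−7.64150) = 0.00048011.
Union bound over 37 events: 37·0.00048011 = 0.01776.

0.0178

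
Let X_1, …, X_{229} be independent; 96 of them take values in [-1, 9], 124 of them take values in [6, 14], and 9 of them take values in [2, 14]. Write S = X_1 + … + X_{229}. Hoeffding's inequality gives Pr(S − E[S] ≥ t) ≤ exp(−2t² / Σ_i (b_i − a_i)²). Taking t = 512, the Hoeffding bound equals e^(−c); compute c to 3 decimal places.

Σ(b_i − a_i)² = 96·10² + 124·8² + 9·12² = 18832.
c = 2t² / 18832 = 2·512² / 18832 = 27.8403.

27.840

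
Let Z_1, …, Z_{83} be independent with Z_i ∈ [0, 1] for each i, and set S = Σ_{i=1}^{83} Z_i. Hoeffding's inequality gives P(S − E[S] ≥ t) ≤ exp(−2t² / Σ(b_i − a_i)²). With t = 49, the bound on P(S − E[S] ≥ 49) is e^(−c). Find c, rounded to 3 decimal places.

57.855

Σ(b_i − a_i)² = 83·(1)² = 83.
c = 2t²/83 = 2·49²/83 = 57.8554.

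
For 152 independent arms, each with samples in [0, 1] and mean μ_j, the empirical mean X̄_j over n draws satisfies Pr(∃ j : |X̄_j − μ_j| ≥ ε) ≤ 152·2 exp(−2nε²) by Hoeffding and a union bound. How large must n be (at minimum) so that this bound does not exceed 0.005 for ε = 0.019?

Need 2·152·exp(−2nε²) ≤ 0.005, i.e. exp(−2nε²) ≤ 0.005/304.
So 2nε² ≥ ln(304/0.005) = 11.015345.
Hence n ≥ 11.015345/(2·0.019²) = 15256.711.
The smallest integer n is 15257.

15257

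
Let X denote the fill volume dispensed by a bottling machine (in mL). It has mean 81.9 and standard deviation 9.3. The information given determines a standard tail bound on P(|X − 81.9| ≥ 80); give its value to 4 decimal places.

Mean and variance are known, so Chebyshev's inequality applies.
Chebyshev: P(|X − μ| ≥ t) ≤ Var(X)/t².
Var(X) = σ² = 9.3² = 86.49.
Bound = 86.49 / 6400 = 0.0135.

0.0135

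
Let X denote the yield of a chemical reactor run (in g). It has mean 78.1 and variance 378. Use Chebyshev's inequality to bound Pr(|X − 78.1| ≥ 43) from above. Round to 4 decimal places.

Chebyshev: Pr(|X − μ| ≥ t) ≤ Var(X)/t².
Bound = 378 / 1849 = 0.2044.

0.2044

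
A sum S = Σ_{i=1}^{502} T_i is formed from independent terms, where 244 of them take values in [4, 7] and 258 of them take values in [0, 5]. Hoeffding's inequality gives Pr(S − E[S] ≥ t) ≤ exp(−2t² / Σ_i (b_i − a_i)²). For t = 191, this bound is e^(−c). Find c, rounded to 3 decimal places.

8.439

Σ(b_i − a_i)² = 244·3² + 258·5² = 8646.
c = 2t² / 8646 = 2·191² / 8646 = 8.4388.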